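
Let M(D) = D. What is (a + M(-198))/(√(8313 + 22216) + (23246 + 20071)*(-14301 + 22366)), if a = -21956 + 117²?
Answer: -2957261336325/122046543916045496 + 8465*√30529/122046543916045496 ≈ -2.4231e-5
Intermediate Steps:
a = -8267 (a = -21956 + 13689 = -8267)
(a + M(-198))/(√(8313 + 22216) + (23246 + 20071)*(-14301 + 22366)) = (-8267 - 198)/(√(8313 + 22216) + (23246 + 20071)*(-14301 + 22366)) = -8465/(√30529 + 43317*8065) = -8465/(√30529 + 349351605) = -8465/(349351605 + √30529)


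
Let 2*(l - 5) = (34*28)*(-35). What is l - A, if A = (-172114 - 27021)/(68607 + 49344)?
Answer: -1964274770/117951 ≈ -16653.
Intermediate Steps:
A = -199135/117951 ≈ -1.6883
l = -16655 (l = 5 + ((34*28)*(-35))/2 = 5 + (952*(-35))/2 = 5 + (1/2)*(-33320) = 5 - 16660 = -16655)
l - A = -16655 - 1*(-199135/117951) = -16655 + 199135/117951 = -1964274770/117951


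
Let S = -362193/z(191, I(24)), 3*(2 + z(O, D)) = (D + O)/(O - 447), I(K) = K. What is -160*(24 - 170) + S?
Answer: 319067584/1751 ≈ 1.8222e+5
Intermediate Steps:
z(O, D) = -2 + (D + O)/(3*(-447 + O)) (z(O, D) = -2 + ((D + O)/(O - 447))/3 = -2 + ((D + O)/(-447 + O))/3 = -2 + (D + O)/(3*(-447 + O)))
S = 278164224/1751 (S = -362193*3*(-447 + 191)/(2682 + 24 - 5*191) = -362193*(-768/(2682 + 24 - 955)) = -362193/((⅓)*(-1/256)*1751) = -362193/(-1751/768) = -362193*(-768/1751) = 278164224/1751 ≈ 1.5886e+5)
-160*(24 - 170) + S = -160*(24 - 170) + 278164224/1751 = -160*(-146) + 278164224/1751 = 23360 + 278164224/1751 = 319067584/1751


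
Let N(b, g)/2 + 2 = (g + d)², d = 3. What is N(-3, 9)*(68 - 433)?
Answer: -103660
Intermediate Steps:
N(b, g) = -4 + 2*(3 + g)² (N(b, g) = -4 + 2*(g + 3)² = -4 + 2*(3 + g)²)
N(-3, 9)*(68 - 433) = (-4 + 2*(3 + 9)²)*(68 - 433) = (-4 + 2*12²)*(-365) = (-4 + 2*144)*(-365) = (-4 + 288)*(-365) = 284*(-365) = -103660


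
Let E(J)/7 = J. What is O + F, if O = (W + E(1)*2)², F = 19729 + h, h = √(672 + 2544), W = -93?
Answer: 25970 + 4*√201 ≈ 26027.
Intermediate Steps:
E(J) = 7*J
h = 4*√201 (h = √3216 = 4*√201 ≈ 56.710)
F = 19729 + 4*√201 ≈ 19786.
O = 6241 (O = (-93 + (7*1)*2)² = (-93 + 7*2)² = (-93 + 14)² = (-79)² = 6241)
O + F = 6241 + (19729 + 4*√201) = 25970 + 4*√201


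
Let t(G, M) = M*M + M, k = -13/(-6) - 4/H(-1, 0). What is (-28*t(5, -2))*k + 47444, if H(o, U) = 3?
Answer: 142192/3 ≈ 47397.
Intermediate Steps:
k = ⅚ (k = -13/(-6) - 4/3 = -13*(-⅙) - 4*⅓ = 13/6 - 4/3 = ⅚ ≈ 0.83333)
t(G, M) = M + M² (t(G, M) = M² + M = M + M²)
(-28*t(5, -2))*k + 47444 = -(-56)*(1 - 2)*(⅚) + 47444 = -(-56)*(-1)*(⅚) + 47444 = -28*2*(⅚) + 47444 = -56*⅚ + 47444 = -140/3 + 47444 = 142192/3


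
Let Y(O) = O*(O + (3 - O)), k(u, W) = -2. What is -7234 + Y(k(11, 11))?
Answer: -7240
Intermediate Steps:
Y(O) = 3*O (Y(O) = O*3 = 3*O)
-7234 + Y(k(11, 11)) = -7234 + 3*(-2) = -7234 - 6 = -7240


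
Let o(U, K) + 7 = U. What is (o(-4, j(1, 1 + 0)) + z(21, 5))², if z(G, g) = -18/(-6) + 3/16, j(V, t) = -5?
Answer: 15625/256 ≈ 61.035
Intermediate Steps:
o(U, K) = -7 + U
z(G, g) = 51/16 (z(G, g) = -18*(-⅙) + 3*(1/16) = 3 + 3/16 = 51/16)
(o(-4, j(1, 1 + 0)) + z(21, 5))² = ((-7 - 4) + 51/16)² = (-11 + 51/16)² = (-125/16)² = 15625/256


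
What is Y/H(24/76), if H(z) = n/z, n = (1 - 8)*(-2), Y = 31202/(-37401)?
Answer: -31202/1658111 ≈ -0.018818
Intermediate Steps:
Y = -31202/37401 (Y = 31202*(-1/37401) = -31202/37401 ≈ -0.83426)
n = 14 (n = -7*(-2) = 14)
H(z) = 14/z
Y/H(24/76) = -31202/(37401*(14/((24/76)))) = -31202/(37401*(14/((24*(1/76))))) = -31202/(37401*(14/(6/19))) = -31202/(37401*(14*(19/6))) = -31202/(37401*133/3) = -31202/37401*3/133 = -31202/1658111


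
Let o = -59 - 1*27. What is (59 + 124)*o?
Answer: -15738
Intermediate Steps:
o = -86 (o = -59 - 27 = -86)
(59 + 124)*o = (59 + 124)*(-86) = 183*(-86) = -15738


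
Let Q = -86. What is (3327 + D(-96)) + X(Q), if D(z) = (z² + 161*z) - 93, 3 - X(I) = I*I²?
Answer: 633053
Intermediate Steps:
X(I) = 3 - I³ (X(I) = 3 - I*I² = 3 - I³)
D(z) = -93 + z² + 161*z
(3327 + D(-96)) + X(Q) = (3327 + (-93 + (-96)² + 161*(-96))) + (3 - 1*(-86)³) = (3327 + (-93 + 9216 - 15456)) + (3 - 1*(-636056)) = (3327 - 6333) + (3 + 636056) = -3006 + 636059 = 633053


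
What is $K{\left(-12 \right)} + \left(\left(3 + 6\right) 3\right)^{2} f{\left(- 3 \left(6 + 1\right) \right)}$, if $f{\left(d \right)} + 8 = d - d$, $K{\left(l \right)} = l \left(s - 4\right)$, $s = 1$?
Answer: $-5796$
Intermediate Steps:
$K{\left(l \right)} = - 3 l$ ($K{\left(l \right)} = l \left(1 - 4\right) = l \left(-3\right) = - 3 l$)
$f{\left(d \right)} = -8$ ($f{\left(d \right)} = -8 + \left(d - d\right) = -8 + 0 = -8$)
$K{\left(-12 \right)} + \left(\left(3 + 6\right) 3\right)^{2} f{\left(- 3 \left(6 + 1\right) \right)} = \left(-3\right) \left(-12\right) + \left(\left(3 + 6\right) 3\right)^{2} \left(-8\right) = 36 + \left(9 \cdot 3\right)^{2} \left(-8\right) = 36 + 27^{2} \left(-8\right) = 36 + 729 \left(-8\right) = 36 - 5832 = -5796$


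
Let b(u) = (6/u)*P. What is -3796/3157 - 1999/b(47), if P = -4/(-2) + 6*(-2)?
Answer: 296381861/189420 ≈ 1564.7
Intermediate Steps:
P = -10 (P = -4*(-1/2) - 12 = 2 - 12 = -10)
b(u) = -60/u (b(u) = (6/u)*(-10) = -60/u)
-3796/3157 - 1999/b(47) = -3796/3157 - 1999/((-60/47)) = -3796*1/3157 - 1999/((-60*1/47)) = -3796/3157 - 1999/(-60/47) = -3796/3157 - 1999*(-47/60) = -3796/3157 + 93953/60 = 296381861/189420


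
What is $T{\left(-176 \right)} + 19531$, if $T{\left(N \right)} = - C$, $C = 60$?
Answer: $19471$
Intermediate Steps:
$T{\left(N \right)} = -60$ ($T{\left(N \right)} = \left(-1\right) 60 = -60$)
$T{\left(-176 \right)} + 19531 = -60 + 19531 = 19471$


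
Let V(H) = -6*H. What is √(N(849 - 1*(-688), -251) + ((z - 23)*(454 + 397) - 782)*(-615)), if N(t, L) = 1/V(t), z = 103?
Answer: I*√3519877176427902/9222 ≈ 6433.4*I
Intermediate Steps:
N(t, L) = -1/(6*t) (N(t, L) = 1/(-6*t) = -1/(6*t))
√(N(849 - 1*(-688), -251) + ((z - 23)*(454 + 397) - 782)*(-615)) = √(-1/(6*(849 - 1*(-688))) + ((103 - 23)*(454 + 397) - 782)*(-615)) = √(-1/(6*(849 + 688)) + (80*851 - 782)*(-615)) = √(-⅙/1537 + (68080 - 782)*(-615)) = √(-⅙*1/1537 + 67298*(-615)) = √(-1/9222 - 41388270) = √(-381682625941/9222) = I*√3519877176427902/9222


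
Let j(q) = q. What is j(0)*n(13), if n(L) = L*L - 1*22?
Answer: 0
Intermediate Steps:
n(L) = -22 + L**2 (n(L) = L**2 - 22 = -22 + L**2)
j(0)*n(13) = 0*(-22 + 13**2) = 0*(-22 + 169) = 0*147 = 0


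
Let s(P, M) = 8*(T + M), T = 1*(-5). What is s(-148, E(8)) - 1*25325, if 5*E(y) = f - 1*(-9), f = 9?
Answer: -126681/5 ≈ -25336.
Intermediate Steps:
T = -5
E(y) = 18/5 (E(y) = (9 - 1*(-9))/5 = (9 + 9)/5 = (1/5)*18 = 18/5)
s(P, M) = -40 + 8*M (s(P, M) = 8*(-5 + M) = -40 + 8*M)
s(-148, E(8)) - 1*25325 = (-40 + 8*(18/5)) - 1*25325 = (-40 + 144/5) - 25325 = -56/5 - 25325 = -126681/5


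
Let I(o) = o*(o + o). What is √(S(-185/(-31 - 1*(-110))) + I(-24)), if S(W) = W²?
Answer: √7223857/79 ≈ 34.022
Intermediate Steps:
I(o) = 2*o² (I(o) = o*(2*o) = 2*o²)
√(S(-185/(-31 - 1*(-110))) + I(-24)) = √((-185/(-31 - 1*(-110)))² + 2*(-24)²) = √((-185/(-31 + 110))² + 2*576) = √((-185/79)² + 1152) = √(34225/6241 + 1152) = √(7223857/6241) = √7223857/79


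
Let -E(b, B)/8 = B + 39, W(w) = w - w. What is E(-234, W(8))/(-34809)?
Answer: 104/11603 ≈ 0.0089632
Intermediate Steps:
W(w) = 0
E(b, B) = -312 - 8*B (E(b, B) = -8*(B + 39) = -8*(39 + B) = -312 - 8*B)
E(-234, W(8))/(-34809) = (-312 - 8*0)/(-34809) = (-312 + 0)*(-1/34809) = -312*(-1/34809) = 104/11603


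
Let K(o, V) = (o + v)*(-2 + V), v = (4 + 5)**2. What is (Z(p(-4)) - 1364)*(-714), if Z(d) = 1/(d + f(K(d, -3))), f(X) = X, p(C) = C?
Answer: 378846258/389 ≈ 9.7390e+5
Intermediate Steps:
v = 81 (v = 9**2 = 81)
K(o, V) = (-2 + V)*(81 + o) (K(o, V) = (o + 81)*(-2 + V) = (81 + o)*(-2 + V) = (-2 + V)*(81 + o))
Z(d) = 1/(-405 - 4*d) (Z(d) = 1/(d + (-162 - 2*d + 81*(-3) - 3*d)) = 1/(d + (-162 - 2*d - 243 - 3*d)) = 1/(d + (-405 - 5*d)) = 1/(-405 - 4*d))
(Z(p(-4)) - 1364)*(-714) = (-1/(405 + 4*(-4)) - 1364)*(-714) = (-1/(405 - 16) - 1364)*(-714) = (-1/389 - 1364)*(-714) = -530597/389*(-714) = 378846258/389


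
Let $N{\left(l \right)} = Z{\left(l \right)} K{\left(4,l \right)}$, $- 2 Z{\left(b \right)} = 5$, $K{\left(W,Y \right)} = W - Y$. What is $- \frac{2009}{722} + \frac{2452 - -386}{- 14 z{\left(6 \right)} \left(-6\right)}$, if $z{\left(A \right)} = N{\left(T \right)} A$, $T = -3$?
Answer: $- \frac{823684}{265335} \approx -3.1043$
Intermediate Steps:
$Z{\left(b \right)} = - \frac{5}{2}$ ($Z{\left(b \right)} = \left(- \frac{1}{2}\right) 5 = - \frac{5}{2}$)
$N{\left(l \right)} = -10 + \frac{5 l}{2}$ ($N{\left(l \right)} = - \frac{5 \left(4 - l\right)}{2} = -10 + \frac{5 l}{2}$)
$z{\left(A \right)} = - \frac{35 A}{2}$ ($z{\left(A \right)} = \left(-10 + \frac{5}{2} \left(-3\right)\right) A = \left(-10 - \frac{15}{2}\right) A = - \frac{35 A}{2}$)
$- \frac{2009}{722} + \frac{2452 - -386}{- 14 z{\left(6 \right)} \left(-6\right)} = - \frac{2009}{722} + \frac{2452 - -386}{- 14 \left(\left(- \frac{35}{2}\right) 6\right) \left(-6\right)} = \left(-2009\right) \frac{1}{722} + \frac{2452 + 386}{\left(-14\right) \left(-105\right) \left(-6\right)} = - \frac{2009}{722} + \frac{2838}{1470 \left(-6\right)} = - \frac{2009}{722} + \frac{2838}{-8820} = - \frac{2009}{722} + 2838 \left(- \frac{1}{8820}\right) = - \frac{2009}{722} - \frac{473}{1470} = - \frac{823684}{265335}$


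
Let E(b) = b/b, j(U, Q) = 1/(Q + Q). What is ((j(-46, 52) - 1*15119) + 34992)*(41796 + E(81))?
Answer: 86385747021/104 ≈ 8.3063e+8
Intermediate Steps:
j(U, Q) = 1/(2*Q)
E(b) = 1
((j(-46, 52) - 1*15119) + 34992)*(41796 + E(81)) = (((½)/52 - 1*15119) + 34992)*(41796 + 1) = (((½)*(1/52) - 15119) + 34992)*41797 = ((1/104 - 15119) + 34992)*41797 = (-1572375/104 + 34992)*41797 = (2066793/104)*41797 = 86385747021/104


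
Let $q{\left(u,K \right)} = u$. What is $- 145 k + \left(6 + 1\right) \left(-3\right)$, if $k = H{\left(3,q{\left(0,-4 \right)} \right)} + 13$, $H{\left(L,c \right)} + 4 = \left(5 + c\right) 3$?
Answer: $-3501$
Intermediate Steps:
$H{\left(L,c \right)} = 11 + 3 c$ ($H{\left(L,c \right)} = -4 + \left(5 + c\right) 3 = -4 + \left(15 + 3 c\right) = 11 + 3 c$)
$k = 24$ ($k = \left(11 + 3 \cdot 0\right) + 13 = \left(11 + 0\right) + 13 = 11 + 13 = 24$)
$- 145 k + \left(6 + 1\right) \left(-3\right) = \left(-145\right) 24 + \left(6 + 1\right) \left(-3\right) = -3480 + 7 \left(-3\right) = -3480 - 21 = -3501$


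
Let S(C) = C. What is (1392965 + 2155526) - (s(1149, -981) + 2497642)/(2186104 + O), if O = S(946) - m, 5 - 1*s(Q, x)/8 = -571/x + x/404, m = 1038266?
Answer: 100974615939910717/28455666876 ≈ 3.5485e+6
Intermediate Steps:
s(Q, x) = 40 + 4568/x - 2*x/101 (s(Q, x) = 40 - 8*(-571/x + x/404) = 40 + (4568/x - 2*x/101) = 40 + 4568/x - 2*x/101)
O = -1037320 (O = 946 - 1*1038266 = 946 - 1038266 = -1037320)
(1392965 + 2155526) - (s(1149, -981) + 2497642)/(2186104 + O) = (1392965 + 2155526) - ((40 + 4568/(-981) - 2/101*(-981)) + 2497642)/(2186104 - 1037320) = 3548491 - ((40 + 4568*(-1/981) + 1962/101) + 2497642)/1148784 = 3548491 - ((40 - 4568/981 + 1962/101) + 2497642)/1148784 = 3548491 - (5426594/99081 + 2497642)/1148784 = 3548491 - 247474293596/(99081*1148784) = 3548491 - 1*61868573399/28455666876 = 3548491 - 61868573399/28455666876 = 100974615939910717/28455666876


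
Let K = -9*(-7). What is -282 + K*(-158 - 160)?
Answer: -20316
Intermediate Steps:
K = 63
-282 + K*(-158 - 160) = -282 + 63*(-158 - 160) = -282 + 63*(-318) = -282 - 20034 = -20316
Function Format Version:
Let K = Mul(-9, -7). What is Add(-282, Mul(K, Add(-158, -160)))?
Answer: -20316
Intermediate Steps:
K = 63
Add(-282, Mul(K, Add(-158, -160))) = Add(-282, Mul(63, Add(-158, -160))) = Add(-282, Mul(63, -318)) = Add(-282, -20034) = -20316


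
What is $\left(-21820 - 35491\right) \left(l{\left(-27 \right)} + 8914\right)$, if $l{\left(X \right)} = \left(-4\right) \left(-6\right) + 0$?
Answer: $-512245718$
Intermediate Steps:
$l{\left(X \right)} = 24$ ($l{\left(X \right)} = 24 + 0 = 24$)
$\left(-21820 - 35491\right) \left(l{\left(-27 \right)} + 8914\right) = \left(-21820 - 35491\right) \left(24 + 8914\right) = \left(-57311\right) 8938 = -512245718$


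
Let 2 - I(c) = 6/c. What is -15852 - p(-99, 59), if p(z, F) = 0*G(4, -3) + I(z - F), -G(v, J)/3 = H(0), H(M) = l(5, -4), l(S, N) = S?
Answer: -1252469/79 ≈ -15854.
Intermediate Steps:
I(c) = 2 - 6/c
H(M) = 5
G(v, J) = -15 (G(v, J) = -3*5 = -15)
p(z, F) = 2 - 6/(z - F) (p(z, F) = 0*(-15) + (2 - 6/(z - F)) = 0 + (2 - 6/(z - F)) = 2 - 6/(z - F))
-15852 - p(-99, 59) = -15852 - (2 + 6/(59 - 1*(-99))) = -15852 - (2 + 6/(59 + 99)) = -15852 - (2 + 6/158) = -15852 - (2 + 6*(1/158)) = -15852 - (2 + 3/79) = -15852 - 1*161/79 = -15852 - 161/79 = -1252469/79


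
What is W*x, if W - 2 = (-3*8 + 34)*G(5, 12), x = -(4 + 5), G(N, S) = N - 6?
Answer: 72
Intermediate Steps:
G(N, S) = -6 + N
x = -9 (x = -1*9 = -9)
W = -8 (W = 2 + (-3*8 + 34)*(-6 + 5) = 2 + (-24 + 34)*(-1) = 2 + 10*(-1) = 2 - 10 = -8)
W*x = -8*(-9) = 72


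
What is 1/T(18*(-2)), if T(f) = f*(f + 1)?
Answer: 1/1260 ≈ 0.00079365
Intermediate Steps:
T(f) = f*(1 + f)
1/T(18*(-2)) = 1/((18*(-2))*(1 + 18*(-2))) = 1/(-36*(1 - 36)) = 1/(-36*(-35)) = 1/1260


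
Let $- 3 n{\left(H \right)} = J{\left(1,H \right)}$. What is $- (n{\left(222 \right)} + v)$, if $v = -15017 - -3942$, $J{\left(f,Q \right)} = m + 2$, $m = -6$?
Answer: $\frac{33221}{3} \approx 11074.0$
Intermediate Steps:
$J{\left(f,Q \right)} = -4$ ($J{\left(f,Q \right)} = -6 + 2 = -4$)
$n{\left(H \right)} = \frac{4}{3}$ ($n{\left(H \right)} = \left(- \frac{1}{3}\right) \left(-4\right) = \frac{4}{3}$)
$v = -11075$ ($v = -15017 + 3942 = -11075$)
$- (n{\left(222 \right)} + v) = - (\frac{4}{3} - 11075) = \left(-1\right) \left(- \frac{33221}{3}\right) = \frac{33221}{3}$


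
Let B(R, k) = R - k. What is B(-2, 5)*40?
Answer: -280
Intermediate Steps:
B(-2, 5)*40 = (-2 - 1*5)*40 = (-2 - 5)*40 = -7*40 = -280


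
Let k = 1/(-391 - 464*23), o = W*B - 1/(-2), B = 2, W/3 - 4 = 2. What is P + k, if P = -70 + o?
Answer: -1317557/39330 ≈ -33.500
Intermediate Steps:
W = 18 (W = 12 + 3*2 = 12 + 6 = 18)
o = 73/2 (o = 18*2 - 1/(-2) = 36 - 1*(-½) = 36 + ½ = 73/2 ≈ 36.500)
P = -67/2 (P = -70 + 73/2 = -67/2 ≈ -33.500)
k = -1/19665 (k = (1/23)/(-855) = -1/855*1/23 = -1/19665 ≈ -5.0852e-5)
P + k = -67/2 - 1/19665 = -1317557/39330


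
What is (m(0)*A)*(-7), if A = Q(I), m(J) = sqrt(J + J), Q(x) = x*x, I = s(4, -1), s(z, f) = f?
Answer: 0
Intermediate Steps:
I = -1
Q(x) = x**2
m(J) = sqrt(2)*sqrt(J) (m(J) = sqrt(2*J) = sqrt(2)*sqrt(J))
A = 1 (A = (-1)**2 = 1)
(m(0)*A)*(-7) = ((sqrt(2)*sqrt(0))*1)*(-7) = ((sqrt(2)*0)*1)*(-7) = (0*1)*(-7) = 0*(-7) = 0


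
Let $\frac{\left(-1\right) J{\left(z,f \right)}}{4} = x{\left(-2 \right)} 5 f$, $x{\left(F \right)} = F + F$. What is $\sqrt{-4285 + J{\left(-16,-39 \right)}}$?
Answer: $i \sqrt{7405} \approx 86.052 i$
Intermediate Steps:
$x{\left(F \right)} = 2 F$
$J{\left(z,f \right)} = 80 f$ ($J{\left(z,f \right)} = - 4 \cdot 2 \left(-2\right) 5 f = - 4 \left(-4\right) 5 f = - 4 \left(- 20 f\right) = 80 f$)
$\sqrt{-4285 + J{\left(-16,-39 \right)}} = \sqrt{-4285 + 80 \left(-39\right)} = \sqrt{-4285 - 3120} = \sqrt{-7405} = i \sqrt{7405}$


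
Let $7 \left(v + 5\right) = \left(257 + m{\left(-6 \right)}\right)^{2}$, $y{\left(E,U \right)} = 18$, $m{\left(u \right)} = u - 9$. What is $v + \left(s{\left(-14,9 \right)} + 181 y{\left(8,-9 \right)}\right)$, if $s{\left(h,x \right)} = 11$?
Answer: $\frac{81412}{7} \approx 11630.0$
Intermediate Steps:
$m{\left(u \right)} = -9 + u$
$v = \frac{58529}{7}$ ($v = -5 + \frac{\left(257 - 15\right)^{2}}{7} = -5 + \frac{242^{2}}{7} = -5 + \frac{1}{7} \cdot 58564 = -5 + \frac{58564}{7} = \frac{58529}{7} \approx 8361.3$)
$v + \left(s{\left(-14,9 \right)} + 181 y{\left(8,-9 \right)}\right) = \frac{58529}{7} + \left(11 + 181 \cdot 18\right) = \frac{58529}{7} + \left(11 + 3258\right) = \frac{58529}{7} + 3269 = \frac{81412}{7}$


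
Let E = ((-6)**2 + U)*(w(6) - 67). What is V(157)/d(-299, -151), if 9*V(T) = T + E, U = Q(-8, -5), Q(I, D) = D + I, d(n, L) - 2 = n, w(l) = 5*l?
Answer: 694/2673 ≈ 0.25963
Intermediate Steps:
d(n, L) = 2 + n
U = -13 (U = -5 - 8 = -13)
E = -851 (E = ((-6)**2 - 13)*(5*6 - 67) = (36 - 13)*(30 - 67) = 23*(-37) = -851)
V(T) = -851/9 + T/9 (V(T) = (T - 851)/9 = (-851 + T)/9 = -851/9 + T/9)
V(157)/d(-299, -151) = (-851/9 + (1/9)*157)/(2 - 299) = (-851/9 + 157/9)/(-297) = -694/9*(-1/297) = 694/2673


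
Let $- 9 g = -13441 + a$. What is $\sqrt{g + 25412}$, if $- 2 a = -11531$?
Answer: $\frac{\sqrt{945534}}{6} \approx 162.06$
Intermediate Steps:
$a = \frac{11531}{2}$ ($a = \left(- \frac{1}{2}\right) \left(-11531\right) = \frac{11531}{2} \approx 5765.5$)
$g = \frac{5117}{6}$ ($g = - \frac{-13441 + \frac{11531}{2}}{9} = \left(- \frac{1}{9}\right) \left(- \frac{15351}{2}\right) = \frac{5117}{6} \approx 852.83$)
$\sqrt{g + 25412} = \sqrt{\frac{5117}{6} + 25412} = \sqrt{\frac{157589}{6}} = \frac{\sqrt{945534}}{6}$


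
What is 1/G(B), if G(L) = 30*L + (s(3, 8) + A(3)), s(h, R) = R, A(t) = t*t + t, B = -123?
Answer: -1/3670 ≈ -0.00027248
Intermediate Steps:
A(t) = t + t² (A(t) = t² + t = t + t²)
G(L) = 20 + 30*L (G(L) = 30*L + (8 + 3*(1 + 3)) = 30*L + (8 + 3*4) = 30*L + (8 + 12) = 30*L + 20 = 20 + 30*L)
1/G(B) = 1/(20 + 30*(-123)) = 1/(20 - 3690) = 1/(-3670) = -1/3670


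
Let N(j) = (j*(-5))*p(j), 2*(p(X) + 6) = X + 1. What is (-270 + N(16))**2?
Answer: 220900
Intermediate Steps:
p(X) = -11/2 + X/2 (p(X) = -6 + (X + 1)/2 = -6 + (1 + X)/2 = -6 + (1/2 + X/2) = -11/2 + X/2)
N(j) = -5*j*(-11/2 + j/2) (N(j) = (j*(-5))*(-11/2 + j/2) = (-5*j)*(-11/2 + j/2) = -5*j*(-11/2 + j/2))
(-270 + N(16))**2 = (-270 + (5/2)*16*(11 - 1*16))**2 = (-270 + (5/2)*16*(11 - 16))**2 = (-270 + (5/2)*16*(-5))**2 = (-270 - 200)**2 = (-470)**2 = 220900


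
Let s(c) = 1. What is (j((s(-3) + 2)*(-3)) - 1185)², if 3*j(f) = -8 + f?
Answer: 12759184/9 ≈ 1.4177e+6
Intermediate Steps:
j(f) = -8/3 + f/3 (j(f) = (-8 + f)/3 = -8/3 + f/3)
(j((s(-3) + 2)*(-3)) - 1185)² = ((-8/3 + ((1 + 2)*(-3))/3) - 1185)² = ((-8/3 + (3*(-3))/3) - 1185)² = ((-8/3 + (⅓)*(-9)) - 1185)² = ((-8/3 - 3) - 1185)² = (-17/3 - 1185)² = (-3572/3)² = 12759184/9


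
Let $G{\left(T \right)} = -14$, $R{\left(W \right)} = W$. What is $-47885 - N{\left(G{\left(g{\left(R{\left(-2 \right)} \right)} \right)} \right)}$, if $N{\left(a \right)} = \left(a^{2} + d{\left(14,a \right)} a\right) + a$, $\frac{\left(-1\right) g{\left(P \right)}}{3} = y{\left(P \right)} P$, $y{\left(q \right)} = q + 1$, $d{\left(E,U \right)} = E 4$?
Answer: $-47283$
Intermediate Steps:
$d{\left(E,U \right)} = 4 E$
$y{\left(q \right)} = 1 + q$
$g{\left(P \right)} = - 3 P \left(1 + P\right)$ ($g{\left(P \right)} = - 3 \left(1 + P\right) P = - 3 P \left(1 + P\right)$)
$N{\left(a \right)} = a^{2} + 57 a$ ($N{\left(a \right)} = \left(a^{2} + 4 \cdot 14 a\right) + a = \left(a^{2} + 56 a\right) + a = a^{2} + 57 a$)
$-47885 - N{\left(G{\left(g{\left(R{\left(-2 \right)} \right)} \right)} \right)} = -47885 - - 14 \left(57 - 14\right) = -47885 - \left(-14\right) 43 = -47885 - -602 = -47885 + 602 = -47283$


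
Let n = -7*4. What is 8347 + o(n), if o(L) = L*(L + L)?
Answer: 9915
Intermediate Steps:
n = -28
o(L) = 2*L² (o(L) = L*(2*L) = 2*L²)
8347 + o(n) = 8347 + 2*(-28)² = 8347 + 2*784 = 8347 + 1568 = 9915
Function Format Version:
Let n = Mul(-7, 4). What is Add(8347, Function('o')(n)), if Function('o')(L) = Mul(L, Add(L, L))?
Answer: 9915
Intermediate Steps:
n = -28
Function('o')(L) = Mul(2, Pow(L, 2)) (Function('o')(L) = Mul(L, Mul(2, L)) = Mul(2, Pow(L, 2)))
Add(8347, Function('o')(n)) = Add(8347, Mul(2, Pow(-28, 2))) = Add(8347, Mul(2, 784)) = Add(8347, 1568) = 9915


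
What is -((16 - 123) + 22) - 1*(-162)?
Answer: 247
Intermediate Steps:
-((16 - 123) + 22) - 1*(-162) = -(-107 + 22) + 162 = -1*(-85) + 162 = 85 + 162 = 247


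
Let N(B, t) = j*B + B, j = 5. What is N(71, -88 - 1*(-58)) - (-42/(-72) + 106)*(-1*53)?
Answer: 72899/12 ≈ 6074.9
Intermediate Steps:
N(B, t) = 6*B (N(B, t) = 5*B + B = 6*B)
N(71, -88 - 1*(-58)) - (-42/(-72) + 106)*(-1*53) = 6*71 - (-42/(-72) + 106)*(-1*53) = 426 - (-42*(-1/72) + 106)*(-53) = 426 - (7/12 + 106)*(-53) = 426 - 1279*(-53)/12 = 426 - 1*(-67787/12) = 426 + 67787/12 = 72899/12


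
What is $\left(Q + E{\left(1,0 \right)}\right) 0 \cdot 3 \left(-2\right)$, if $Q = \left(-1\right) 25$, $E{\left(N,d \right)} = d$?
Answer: $0$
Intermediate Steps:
$Q = -25$
$\left(Q + E{\left(1,0 \right)}\right) 0 \cdot 3 \left(-2\right) = \left(-25 + 0\right) 0 \cdot 3 \left(-2\right) = - 25 \cdot 0 \left(-2\right) = \left(-25\right) 0 = 0$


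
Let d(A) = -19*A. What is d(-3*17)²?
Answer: 938961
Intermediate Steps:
d(-3*17)² = (-(-57)*17)² = (-19*(-51))² = 969² = 938961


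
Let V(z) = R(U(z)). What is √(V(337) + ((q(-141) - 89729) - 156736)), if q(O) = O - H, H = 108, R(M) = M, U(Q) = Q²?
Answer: I*√133145 ≈ 364.89*I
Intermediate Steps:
V(z) = z²
q(O) = -108 + O (q(O) = O - 1*108 = O - 108 = -108 + O)
√(V(337) + ((q(-141) - 89729) - 156736)) = √(337² + (((-108 - 141) - 89729) - 156736)) = √(113569 + ((-249 - 89729) - 156736)) = √(113569 + (-89978 - 156736)) = √(113569 - 246714) = √(-133145) = I*√133145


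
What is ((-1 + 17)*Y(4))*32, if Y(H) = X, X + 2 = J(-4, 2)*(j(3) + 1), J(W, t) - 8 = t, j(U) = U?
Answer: 19456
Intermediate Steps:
J(W, t) = 8 + t
X = 38 (X = -2 + (8 + 2)*(3 + 1) = -2 + 10*4 = -2 + 40 = 38)
Y(H) = 38
((-1 + 17)*Y(4))*32 = ((-1 + 17)*38)*32 = (16*38)*32 = 608*32 = 19456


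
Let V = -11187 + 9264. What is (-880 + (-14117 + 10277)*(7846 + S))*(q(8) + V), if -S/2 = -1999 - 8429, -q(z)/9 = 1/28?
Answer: 1483873101420/7 ≈ 2.1198e+11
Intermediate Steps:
q(z) = -9/28
S = 20856 (S = -2*(-1999 - 8429) = -2*(-10428) = 20856)
V = -1923
(-880 + (-14117 + 10277)*(7846 + S))*(q(8) + V) = (-880 + (-14117 + 10277)*(7846 + 20856))*(-9/28 - 1923) = (-880 - 3840*28702)*(-53853/28) = (-880 - 110215680)*(-53853/28) = -110216560*(-53853/28) = 1483873101420/7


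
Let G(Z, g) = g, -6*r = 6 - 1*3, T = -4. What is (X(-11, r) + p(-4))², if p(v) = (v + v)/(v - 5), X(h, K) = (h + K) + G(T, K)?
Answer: 10000/81 ≈ 123.46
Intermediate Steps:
r = -½ (r = -(6 - 1*3)/6 = -(6 - 3)/6 = -⅙*3 = -½ ≈ -0.50000)
X(h, K) = h + 2*K (X(h, K) = (h + K) + K = (K + h) + K = h + 2*K)
p(v) = 2*v/(-5 + v) (p(v) = (2*v)/(-5 + v) = 2*v/(-5 + v))
(X(-11, r) + p(-4))² = ((-11 + 2*(-½)) + 2*(-4)/(-5 - 4))² = ((-11 - 1) + 2*(-4)/(-9))² = (-12 + 2*(-4)*(-⅑))² = (-12 + 8/9)² = (-100/9)² = 10000/81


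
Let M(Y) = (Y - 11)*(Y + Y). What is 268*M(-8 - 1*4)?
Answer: 147936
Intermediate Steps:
M(Y) = 2*Y*(-11 + Y) (M(Y) = (-11 + Y)*(2*Y) = 2*Y*(-11 + Y))
268*M(-8 - 1*4) = 268*(2*(-8 - 1*4)*(-11 + (-8 - 1*4))) = 268*(2*(-8 - 4)*(-11 + (-8 - 4))) = 268*(2*(-12)*(-11 - 12)) = 268*(2*(-12)*(-23)) = 268*552 = 147936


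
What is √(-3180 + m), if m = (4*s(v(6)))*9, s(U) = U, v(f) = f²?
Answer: 2*I*√471 ≈ 43.405*I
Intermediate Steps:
m = 1296 (m = (4*6²)*9 = (4*36)*9 = 144*9 = 1296)
√(-3180 + m) = √(-3180 + 1296) = √(-1884) = 2*I*√471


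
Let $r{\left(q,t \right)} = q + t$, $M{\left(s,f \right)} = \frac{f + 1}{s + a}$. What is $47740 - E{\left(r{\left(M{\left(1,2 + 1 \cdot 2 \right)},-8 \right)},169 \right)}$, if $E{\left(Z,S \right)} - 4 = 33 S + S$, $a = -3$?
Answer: $41990$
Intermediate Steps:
$M{\left(s,f \right)} = \frac{1 + f}{-3 + s}$ ($M{\left(s,f \right)} = \frac{f + 1}{s - 3} = \frac{1 + f}{-3 + s}$)
$E{\left(Z,S \right)} = 4 + 34 S$ ($E{\left(Z,S \right)} = 4 + \left(33 S + S\right) = 4 + 34 S$)
$47740 - E{\left(r{\left(M{\left(1,2 + 1 \cdot 2 \right)},-8 \right)},169 \right)} = 47740 - \left(4 + 34 \cdot 169\right) = 47740 - \left(4 + 5746\right) = 47740 - 5750 = 41990$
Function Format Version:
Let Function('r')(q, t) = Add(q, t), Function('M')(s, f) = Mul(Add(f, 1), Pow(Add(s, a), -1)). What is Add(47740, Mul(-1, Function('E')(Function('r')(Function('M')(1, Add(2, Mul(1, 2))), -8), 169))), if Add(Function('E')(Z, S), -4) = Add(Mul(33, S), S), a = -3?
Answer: 41990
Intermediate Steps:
Function('M')(s, f) = Mul(Pow(Add(-3, s), -1), Add(1, f)) (Function('M')(s, f) = Mul(Add(f, 1), Pow(Add(s, -3), -1)) = Mul(Add(1, f), Pow(Add(-3, s), -1)) = Mul(Pow(Add(-3, s), -1), Add(1, f)))
Function('E')(Z, S) = Add(4, Mul(34, S)) (Function('E')(Z, S) = Add(4, Add(Mul(33, S), S)) = Add(4, Mul(34, S)))
Add(47740, Mul(-1, Function('E')(Function('r')(Function('M')(1, Add(2, Mul(1, 2))), -8), 169))) = Add(47740, Mul(-1, Add(4, Mul(34, 169)))) = Add(47740, Mul(-1, Add(4, 5746))) = Add(47740, Mul(-1, 5750)) = Add(47740, -5750) = 41990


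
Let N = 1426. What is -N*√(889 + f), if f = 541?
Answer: -1426*√1430 ≈ -53925.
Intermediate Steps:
-N*√(889 + f) = -1426*√(889 + 541) = -1426*√1430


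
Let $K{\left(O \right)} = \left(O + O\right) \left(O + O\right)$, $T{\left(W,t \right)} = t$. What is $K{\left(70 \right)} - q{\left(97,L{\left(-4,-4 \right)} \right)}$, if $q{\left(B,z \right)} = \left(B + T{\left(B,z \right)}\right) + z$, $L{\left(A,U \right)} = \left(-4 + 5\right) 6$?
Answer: $19491$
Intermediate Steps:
$L{\left(A,U \right)} = 6$ ($L{\left(A,U \right)} = 1 \cdot 6 = 6$)
$K{\left(O \right)} = 4 O^{2}$ ($K{\left(O \right)} = 2 O 2 O = 4 O^{2}$)
$q{\left(B,z \right)} = B + 2 z$ ($q{\left(B,z \right)} = \left(B + z\right) + z = B + 2 z$)
$K{\left(70 \right)} - q{\left(97,L{\left(-4,-4 \right)} \right)} = 4 \cdot 70^{2} - \left(97 + 2 \cdot 6\right) = 4 \cdot 4900 - \left(97 + 12\right) = 19600 - 109 = 19491$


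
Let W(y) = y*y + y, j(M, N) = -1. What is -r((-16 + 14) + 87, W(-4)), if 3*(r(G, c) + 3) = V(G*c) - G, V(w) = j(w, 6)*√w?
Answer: 94/3 + 2*√255/3 ≈ 41.979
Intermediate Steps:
V(w) = -√w
W(y) = y + y² (W(y) = y² + y = y + y²)
r(G, c) = -3 - G/3 - √(G*c)/3 (r(G, c) = -3 + (-√(G*c) - G)/3 = -3 + (-G - √(G*c))/3 = -3 + (-G/3 - √(G*c)/3) = -3 - G/3 - √(G*c)/3)
-r((-16 + 14) + 87, W(-4)) = -(-3 - ((-16 + 14) + 87)/3 - √((-16 + 14) + 87)*(2*√3)/3) = -(-3 - (-2 + 87)/3 - √(-2 + 87)*(2*√3)/3) = -(-3 - ⅓*85 - 2*√255/3) = -(-3 - 85/3 - 2*√255/3) = -(-94/3 - 2*√255/3) = 94/3 + 2*√255/3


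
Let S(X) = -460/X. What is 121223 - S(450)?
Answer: 5455081/45 ≈ 1.2122e+5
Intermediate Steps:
121223 - S(450) = 121223 - (-460)/450 = 121223 - 1*(-46/45) = 121223 + 46/45 = 5455081/45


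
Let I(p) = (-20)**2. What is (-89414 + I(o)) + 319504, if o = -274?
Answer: 230490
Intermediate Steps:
I(p) = 400
(-89414 + I(o)) + 319504 = (-89414 + 400) + 319504 = -89014 + 319504 = 230490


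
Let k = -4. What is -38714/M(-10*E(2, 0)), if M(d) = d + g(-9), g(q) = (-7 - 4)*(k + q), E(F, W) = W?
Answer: -2978/11 ≈ -270.73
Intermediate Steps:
g(q) = 44 - 11*q (g(q) = (-7 - 4)*(-4 + q) = -11*(-4 + q) = 44 - 11*q)
M(d) = 143 + d (M(d) = d + (44 - 11*(-9)) = d + (44 + 99) = d + 143 = 143 + d)
-38714/M(-10*E(2, 0)) = -38714/(143 - 10*0) = -38714/(143 + 0) = -38714/143 = -38714*1/143 = -2978/11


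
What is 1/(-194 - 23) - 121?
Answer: -26258/217 ≈ -121.00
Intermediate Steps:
1/(-194 - 23) - 121 = 1/(-217) - 121 = -1/217 - 121 = -26258/217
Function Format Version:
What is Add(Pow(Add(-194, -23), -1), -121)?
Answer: Rational(-26258, 217) ≈ -121.00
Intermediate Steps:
Add(Pow(Add(-194, -23), -1), -121) = Add(Pow(-217, -1), -121) = Add(Rational(-1, 217), -121) = Rational(-26258, 217)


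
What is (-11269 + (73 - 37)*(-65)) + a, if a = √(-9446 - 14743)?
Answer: -13609 + I*√24189 ≈ -13609.0 + 155.53*I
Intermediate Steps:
a = I*√24189 (a = √(-24189) = I*√24189 ≈ 155.53*I)
(-11269 + (73 - 37)*(-65)) + a = (-11269 + (73 - 37)*(-65)) + I*√24189 = (-11269 + 36*(-65)) + I*√24189 = (-11269 - 2340) + I*√24189 = -13609 + I*√24189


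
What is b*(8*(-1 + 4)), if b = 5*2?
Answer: 240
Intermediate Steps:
b = 10
b*(8*(-1 + 4)) = 10*(8*(-1 + 4)) = 10*(8*3) = 10*24 = 240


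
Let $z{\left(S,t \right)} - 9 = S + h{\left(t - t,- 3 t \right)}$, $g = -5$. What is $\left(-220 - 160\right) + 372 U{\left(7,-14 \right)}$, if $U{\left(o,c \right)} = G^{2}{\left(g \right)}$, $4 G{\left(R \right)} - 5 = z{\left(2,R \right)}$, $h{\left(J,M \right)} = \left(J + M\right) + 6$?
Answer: $\frac{125797}{4} \approx 31449.0$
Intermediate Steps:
$h{\left(J,M \right)} = 6 + J + M$
$z{\left(S,t \right)} = 15 + S - 3 t$ ($z{\left(S,t \right)} = 9 + \left(S + \left(6 + \left(t - t\right) - 3 t\right)\right) = 9 + \left(S + \left(6 + 0 - 3 t\right)\right) = 9 - \left(-6 - S + 3 t\right) = 9 + \left(6 + S - 3 t\right) = 15 + S - 3 t$)
$G{\left(R \right)} = \frac{11}{2} - \frac{3 R}{4}$ ($G{\left(R \right)} = \frac{5}{4} + \frac{15 + 2 - 3 R}{4} = \frac{5}{4} + \frac{17 - 3 R}{4} = \frac{5}{4} - \left(- \frac{17}{4} + \frac{3 R}{4}\right) = \frac{11}{2} - \frac{3 R}{4}$)
$U{\left(o,c \right)} = \frac{1369}{16}$ ($U{\left(o,c \right)} = \left(\frac{11}{2} - - \frac{15}{4}\right)^{2} = \left(\frac{11}{2} + \frac{15}{4}\right)^{2} = \left(\frac{37}{4}\right)^{2} = \frac{1369}{16}$)
$\left(-220 - 160\right) + 372 U{\left(7,-14 \right)} = \left(-220 - 160\right) + 372 \cdot \frac{1369}{16} = \left(-220 - 160\right) + \frac{127317}{4} = -380 + \frac{127317}{4} = \frac{125797}{4}$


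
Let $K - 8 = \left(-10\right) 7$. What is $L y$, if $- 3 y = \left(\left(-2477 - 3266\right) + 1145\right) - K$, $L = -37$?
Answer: $-55944$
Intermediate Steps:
$K = -62$ ($K = 8 - 70 = -62$)
$y = 1512$ ($y = - \frac{\left(\left(-2477 - 3266\right) + 1145\right) - -62}{3} = - \frac{\left(-5743 + 1145\right) + 62}{3} = - \frac{-4598 + 62}{3} = \left(- \frac{1}{3}\right) \left(-4536\right) = 1512$)
$L y = \left(-37\right) 1512 = -55944$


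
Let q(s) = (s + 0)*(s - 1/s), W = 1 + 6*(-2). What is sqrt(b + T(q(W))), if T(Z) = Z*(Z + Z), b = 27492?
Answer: 2*sqrt(14073) ≈ 237.26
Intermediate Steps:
W = -11 (W = 1 - 12 = -11)
q(s) = s*(s - 1/s)
T(Z) = 2*Z**2 (T(Z) = Z*(2*Z) = 2*Z**2)
sqrt(b + T(q(W))) = sqrt(27492 + 2*(-1 + (-11)**2)**2) = sqrt(27492 + 2*(-1 + 121)**2) = sqrt(27492 + 2*120**2) = sqrt(27492 + 2*14400) = sqrt(27492 + 28800) = sqrt(56292) = 2*sqrt(14073)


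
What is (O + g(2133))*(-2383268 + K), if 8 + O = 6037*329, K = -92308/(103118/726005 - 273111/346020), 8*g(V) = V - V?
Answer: -159211440440314399020/35775371 ≈ -4.4503e+12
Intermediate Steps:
g(V) = 0 (g(V) = (V - V)/8 = (1/8)*0 = 0)
K = 1545926692148720/10839937413 (K = -92308/(103118*(1/726005) - 273111*1/346020) = -92308/(103118/726005 - 91037/115340) = -92308/(-10839937413/16747483340) = -92308*(-16747483340/10839937413) = 1545926692148720/10839937413 ≈ 1.4261e+5)
O = 1986165 (O = -8 + 6037*329 = -8 + 1986173 = 1986165)
(O + g(2133))*(-2383268 + K) = (1986165 + 0)*(-2383268 + 1545926692148720/10839937413) = 1986165*(-24288549266256964/10839937413) = -159211440440314399020/35775371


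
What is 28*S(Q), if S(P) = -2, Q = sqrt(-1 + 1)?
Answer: -56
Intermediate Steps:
Q = 0 (Q = sqrt(0) = 0)
28*S(Q) = 28*(-2) = -56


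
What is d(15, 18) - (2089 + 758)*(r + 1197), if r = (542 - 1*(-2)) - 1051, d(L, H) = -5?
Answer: -1964435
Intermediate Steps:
r = -507 (r = (542 + 2) - 1051 = 544 - 1051 = -507)
d(15, 18) - (2089 + 758)*(r + 1197) = -5 - (2089 + 758)*(-507 + 1197) = -5 - 2847*690 = -5 - 1*1964430 = -5 - 1964430 = -1964435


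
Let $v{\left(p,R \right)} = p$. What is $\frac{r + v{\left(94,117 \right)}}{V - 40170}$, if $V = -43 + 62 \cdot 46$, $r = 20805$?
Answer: $- \frac{20899}{37361} \approx -0.55938$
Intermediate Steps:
$V = 2809$ ($V = -43 + 2852 = 2809$)
$\frac{r + v{\left(94,117 \right)}}{V - 40170} = \frac{20805 + 94}{2809 - 40170} = \frac{20899}{-37361} = 20899 \left(- \frac{1}{37361}\right) = - \frac{20899}{37361}$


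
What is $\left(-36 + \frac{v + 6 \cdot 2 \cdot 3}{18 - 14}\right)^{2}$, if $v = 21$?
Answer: $\frac{7569}{16} \approx 473.06$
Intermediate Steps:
$\left(-36 + \frac{v + 6 \cdot 2 \cdot 3}{18 - 14}\right)^{2} = \left(-36 + \frac{21 + 6 \cdot 2 \cdot 3}{18 - 14}\right)^{2} = \left(-36 + \frac{21 + 12 \cdot 3}{4}\right)^{2} = \left(-36 + \left(21 + 36\right) \frac{1}{4}\right)^{2} = \left(-36 + 57 \cdot \frac{1}{4}\right)^{2} = \left(-36 + \frac{57}{4}\right)^{2} = \left(- \frac{87}{4}\right)^{2} = \frac{7569}{16}$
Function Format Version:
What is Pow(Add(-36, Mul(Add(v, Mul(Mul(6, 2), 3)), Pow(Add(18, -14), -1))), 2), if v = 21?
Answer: Rational(7569, 16) ≈ 473.06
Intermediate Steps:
Pow(Add(-36, Mul(Add(v, Mul(Mul(6, 2), 3)), Pow(Add(18, -14), -1))), 2) = Pow(Add(-36, Mul(Add(21, Mul(Mul(6, 2), 3)), Pow(Add(18, -14), -1))), 2) = Pow(Add(-36, Mul(Add(21, Mul(12, 3)), Pow(4, -1))), 2) = Pow(Add(-36, Mul(Add(21, 36), Rational(1, 4))), 2) = Pow(Add(-36, Mul(57, Rational(1, 4))), 2) = Pow(Add(-36, Rational(57, 4)), 2) = Pow(Rational(-87, 4), 2) = Rational(7569, 16)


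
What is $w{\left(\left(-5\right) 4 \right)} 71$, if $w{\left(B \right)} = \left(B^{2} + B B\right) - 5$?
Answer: $56445$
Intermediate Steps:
$w{\left(B \right)} = -5 + 2 B^{2}$ ($w{\left(B \right)} = \left(B^{2} + B^{2}\right) - 5 = 2 B^{2} - 5 = -5 + 2 B^{2}$)
$w{\left(\left(-5\right) 4 \right)} 71 = \left(-5 + 2 \left(\left(-5\right) 4\right)^{2}\right) 71 = \left(-5 + 2 \left(-20\right)^{2}\right) 71 = \left(-5 + 2 \cdot 400\right) 71 = \left(-5 + 800\right) 71 = 795 \cdot 71 = 56445$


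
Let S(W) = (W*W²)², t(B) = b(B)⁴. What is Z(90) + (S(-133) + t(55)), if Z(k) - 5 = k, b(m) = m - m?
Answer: 5534900853864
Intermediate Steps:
b(m) = 0
Z(k) = 5 + k
t(B) = 0 (t(B) = 0⁴ = 0)
S(W) = W⁶ (S(W) = (W³)² = W⁶)
Z(90) + (S(-133) + t(55)) = (5 + 90) + ((-133)⁶ + 0) = 95 + (5534900853769 + 0) = 95 + 5534900853769 = 5534900853864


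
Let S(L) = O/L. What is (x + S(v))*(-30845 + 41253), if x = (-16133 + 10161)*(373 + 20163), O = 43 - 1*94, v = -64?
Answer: -10211579491537/8 ≈ -1.2764e+12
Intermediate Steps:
O = -51 (O = 43 - 94 = -51)
x = -122640992 (x = -5972*20536 = -122640992)
S(L) = -51/L
(x + S(v))*(-30845 + 41253) = (-122640992 - 51/(-64))*(-30845 + 41253) = (-122640992 - 51*(-1/64))*10408 = (-122640992 + 51/64)*10408 = -7849023437/64*10408 = -10211579491537/8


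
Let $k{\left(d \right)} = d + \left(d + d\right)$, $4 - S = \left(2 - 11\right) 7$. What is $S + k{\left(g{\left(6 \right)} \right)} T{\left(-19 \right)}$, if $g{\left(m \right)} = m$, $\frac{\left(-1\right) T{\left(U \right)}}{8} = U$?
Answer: $2803$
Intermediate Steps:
$T{\left(U \right)} = - 8 U$
$S = 67$ ($S = 4 - \left(2 - 11\right) 7 = 4 - \left(-9\right) 7 = 4 - -63 = 4 + 63 = 67$)
$k{\left(d \right)} = 3 d$ ($k{\left(d \right)} = d + 2 d = 3 d$)
$S + k{\left(g{\left(6 \right)} \right)} T{\left(-19 \right)} = 67 + 3 \cdot 6 \left(\left(-8\right) \left(-19\right)\right) = 67 + 18 \cdot 152 = 67 + 2736 = 2803$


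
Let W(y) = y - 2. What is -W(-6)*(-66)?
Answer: -528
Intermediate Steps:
W(y) = -2 + y
-W(-6)*(-66) = -(-2 - 6)*(-66) = -(-8)*(-66) = -1*528 = -528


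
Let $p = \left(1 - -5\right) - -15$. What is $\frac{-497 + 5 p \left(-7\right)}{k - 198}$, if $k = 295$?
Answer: $- \frac{1232}{97} \approx -12.701$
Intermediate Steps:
$p = 21$ ($p = \left(1 + 5\right) + 15 = 6 + 15 = 21$)
$\frac{-497 + 5 p \left(-7\right)}{k - 198} = \frac{-497 + 5 \cdot 21 \left(-7\right)}{295 - 198} = \frac{-497 + 105 \left(-7\right)}{97} = \left(-497 - 735\right) \frac{1}{97} = \left(-1232\right) \frac{1}{97} = - \frac{1232}{97}$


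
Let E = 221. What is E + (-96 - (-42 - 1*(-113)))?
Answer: 54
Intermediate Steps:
E + (-96 - (-42 - 1*(-113))) = 221 + (-96 - (-42 - 1*(-113))) = 221 + (-96 - (-42 + 113)) = 221 + (-96 - 1*71) = 221 + (-96 - 71) = 221 - 167 = 54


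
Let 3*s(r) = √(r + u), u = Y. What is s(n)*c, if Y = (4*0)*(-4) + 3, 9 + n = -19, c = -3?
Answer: -5*I ≈ -5.0*I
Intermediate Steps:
n = -28 (n = -9 - 19 = -28)
Y = 3 (Y = 0*(-4) + 3 = 0 + 3 = 3)
u = 3
s(r) = √(3 + r)/3 (s(r) = √(r + 3)/3 = √(3 + r)/3)
s(n)*c = (√(3 - 28)/3)*(-3) = (√(-25)/3)*(-3) = ((5*I)/3)*(-3) = (5*I/3)*(-3) = -5*I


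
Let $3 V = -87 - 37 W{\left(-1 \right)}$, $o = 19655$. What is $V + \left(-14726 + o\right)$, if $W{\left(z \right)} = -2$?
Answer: $\frac{14774}{3} \approx 4924.7$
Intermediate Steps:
$V = - \frac{13}{3}$ ($V = \frac{-87 - -74}{3} = \frac{-87 + 74}{3} = \frac{1}{3} \left(-13\right) = - \frac{13}{3} \approx -4.3333$)
$V + \left(-14726 + o\right) = - \frac{13}{3} + \left(-14726 + 19655\right) = - \frac{13}{3} + 4929 = \frac{14774}{3}$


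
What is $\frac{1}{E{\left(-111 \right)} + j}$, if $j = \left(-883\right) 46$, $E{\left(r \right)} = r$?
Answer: $- \frac{1}{40729} \approx -2.4553 \cdot 10^{-5}$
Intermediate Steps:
$j = -40618$
$\frac{1}{E{\left(-111 \right)} + j} = \frac{1}{-111 - 40618} = \frac{1}{-40729} = - \frac{1}{40729}$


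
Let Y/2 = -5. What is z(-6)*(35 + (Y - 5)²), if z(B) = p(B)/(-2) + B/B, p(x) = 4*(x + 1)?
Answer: 2860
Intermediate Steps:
Y = -10 (Y = 2*(-5) = -10)
p(x) = 4 + 4*x (p(x) = 4*(1 + x) = 4 + 4*x)
z(B) = -1 - 2*B (z(B) = (4 + 4*B)/(-2) + B/B = (4 + 4*B)*(-½) + 1 = (-2 - 2*B) + 1 = -1 - 2*B)
z(-6)*(35 + (Y - 5)²) = (-1 - 2*(-6))*(35 + (-10 - 5)²) = (-1 + 12)*(35 + (-15)²) = 11*(35 + 225) = 11*260 = 2860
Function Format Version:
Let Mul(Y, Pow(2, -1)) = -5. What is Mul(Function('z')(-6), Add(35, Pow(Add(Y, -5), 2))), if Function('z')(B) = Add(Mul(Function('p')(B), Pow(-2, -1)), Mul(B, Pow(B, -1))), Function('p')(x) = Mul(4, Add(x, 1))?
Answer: 2860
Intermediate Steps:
Y = -10 (Y = Mul(2, -5) = -10)
Function('p')(x) = Add(4, Mul(4, x)) (Function('p')(x) = Mul(4, Add(1, x)) = Add(4, Mul(4, x)))
Function('z')(B) = Add(-1, Mul(-2, B)) (Function('z')(B) = Add(Mul(Add(4, Mul(4, B)), Pow(-2, -1)), Mul(B, Pow(B, -1))) = Add(Mul(Add(4, Mul(4, B)), Rational(-1, 2)), 1) = Add(Add(-2, Mul(-2, B)), 1) = Add(-1, Mul(-2, B)))
Mul(Function('z')(-6), Add(35, Pow(Add(Y, -5), 2))) = Mul(Add(-1, Mul(-2, -6)), Add(35, Pow(Add(-10, -5), 2))) = Mul(Add(-1, 12), Add(35, Pow(-15, 2))) = Mul(11, Add(35, 225)) = Mul(11, 260) = 2860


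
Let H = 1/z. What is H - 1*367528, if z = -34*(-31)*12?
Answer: -4648494143/12648 ≈ -3.6753e+5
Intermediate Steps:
z = 12648 (z = 1054*12 = 12648)
H = 1/12648 ≈ 7.9064e-5
H - 1*367528 = 1/12648 - 1*367528 = 1/12648 - 367528 = -4648494143/12648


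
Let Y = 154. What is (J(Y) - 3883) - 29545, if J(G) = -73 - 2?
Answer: -33503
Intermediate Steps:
J(G) = -75
(J(Y) - 3883) - 29545 = (-75 - 3883) - 29545 = -3958 - 29545 = -33503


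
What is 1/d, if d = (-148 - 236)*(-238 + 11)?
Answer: 1/87168 ≈ 1.1472e-5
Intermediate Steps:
d = 87168 (d = -384*(-227) = 87168)
1/d = 1/87168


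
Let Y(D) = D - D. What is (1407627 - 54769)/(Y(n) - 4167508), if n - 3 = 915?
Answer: -676429/2083754 ≈ -0.32462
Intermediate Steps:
n = 918 (n = 3 + 915 = 918)
Y(D) = 0
(1407627 - 54769)/(Y(n) - 4167508) = (1407627 - 54769)/(0 - 4167508) = 1352858/(-4167508) = 1352858*(-1/4167508) = -676429/2083754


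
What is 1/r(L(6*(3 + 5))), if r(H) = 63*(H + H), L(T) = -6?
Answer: -1/756 ≈ -0.0013228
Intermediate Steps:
r(H) = 126*H (r(H) = 63*(2*H) = 126*H)
1/r(L(6*(3 + 5))) = 1/(126*(-6)) = 1/(-756) = -1/756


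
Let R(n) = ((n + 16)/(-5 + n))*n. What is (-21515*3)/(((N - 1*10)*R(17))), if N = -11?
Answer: 86060/1309 ≈ 65.745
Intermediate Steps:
R(n) = n*(16 + n)/(-5 + n) (R(n) = ((16 + n)/(-5 + n))*n = n*(16 + n)/(-5 + n))
(-21515*3)/(((N - 1*10)*R(17))) = (-21515*3)/(((-11 - 1*10)*(17*(16 + 17)/(-5 + 17)))) = -64545*4/(187*(-11 - 10)) = -64545/((-357*33/12)) = -64545/((-21*187/4)) = -64545/(-3927/4) = -64545*(-4/3927) = 86060/1309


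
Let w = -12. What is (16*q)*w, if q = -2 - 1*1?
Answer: 576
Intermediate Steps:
q = -3 (q = -2 - 1 = -3)
(16*q)*w = (16*(-3))*(-12) = -48*(-12) = 576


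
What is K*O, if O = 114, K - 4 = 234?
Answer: 27132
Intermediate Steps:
K = 238 (K = 4 + 234 = 238)
K*O = 238*114 = 27132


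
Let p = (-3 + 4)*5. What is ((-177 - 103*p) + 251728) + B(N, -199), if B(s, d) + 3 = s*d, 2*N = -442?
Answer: 295012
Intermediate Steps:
N = -221 (N = (½)*(-442) = -221)
p = 5 (p = 1*5 = 5)
B(s, d) = -3 + d*s (B(s, d) = -3 + s*d = -3 + d*s)
((-177 - 103*p) + 251728) + B(N, -199) = ((-177 - 103*5) + 251728) + (-3 - 199*(-221)) = ((-177 - 515) + 251728) + (-3 + 43979) = (-692 + 251728) + 43976 = 251036 + 43976 = 295012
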